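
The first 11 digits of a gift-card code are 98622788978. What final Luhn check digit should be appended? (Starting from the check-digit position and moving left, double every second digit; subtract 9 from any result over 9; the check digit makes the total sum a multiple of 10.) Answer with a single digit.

Partial digits right→left: 8 7 9 8 8 7 2 2 6 8 9
Double every second digit counting from the check-digit position (so the 1st, 3rd, 5th, ... of the partial from the right).
  doubled (with −9 where >9): 7 9 7 4 3 9 → sum 39
  kept as-is: 7 8 7 2 8 → sum 32
Total = 39 + 32 = 71.
Check digit = (10 − (71 mod 10)) mod 10 = 9.

9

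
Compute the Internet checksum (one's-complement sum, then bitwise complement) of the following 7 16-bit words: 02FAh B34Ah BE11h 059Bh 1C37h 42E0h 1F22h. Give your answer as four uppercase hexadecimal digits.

One's-complement addition (fold any carry out of bit 15 back into bit 0):
  0x02FA + 0xB34A = 0x0B644
  0xB644 + 0xBE11 = 0x17455 → wrap carry → 0x7456
  0x7456 + 0x059B = 0x079F1
  0x79F1 + 0x1C37 = 0x09628
  0x9628 + 0x42E0 = 0x0D908
  0xD908 + 0x1F22 = 0x0F82A
One's-complement sum = 0xF82A.
Checksum = ~0xF82A & 0xFFFF = 0x07D5.

07D5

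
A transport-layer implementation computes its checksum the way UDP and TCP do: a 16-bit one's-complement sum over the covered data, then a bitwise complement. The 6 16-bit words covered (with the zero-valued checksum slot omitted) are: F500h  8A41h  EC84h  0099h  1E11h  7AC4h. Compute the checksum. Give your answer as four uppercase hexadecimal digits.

One's-complement addition (fold any carry out of bit 15 back into bit 0):
  0xF500 + 0x8A41 = 0x17F41 → wrap carry → 0x7F42
  0x7F42 + 0xEC84 = 0x16BC6 → wrap carry → 0x6BC7
  0x6BC7 + 0x0099 = 0x06C60
  0x6C60 + 0x1E11 = 0x08A71
  0x8A71 + 0x7AC4 = 0x10535 → wrap carry → 0x0536
One's-complement sum = 0x0536.
Checksum = ~0x0536 & 0xFFFF = 0xFAC9.

FAC9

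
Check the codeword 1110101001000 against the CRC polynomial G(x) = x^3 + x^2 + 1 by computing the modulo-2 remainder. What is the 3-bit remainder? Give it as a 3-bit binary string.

Modulo-2 division of 1110101001000 by 1101:
  pos 0: 1110 XOR 1101 = 0011
  pos 2: 1110 XOR 1101 = 0011
  pos 4: 1110 XOR 1101 = 0011
  pos 6: 1101 XOR 1101 = 0000
Remainder = 000 (zero — the frame passes the CRC check).

000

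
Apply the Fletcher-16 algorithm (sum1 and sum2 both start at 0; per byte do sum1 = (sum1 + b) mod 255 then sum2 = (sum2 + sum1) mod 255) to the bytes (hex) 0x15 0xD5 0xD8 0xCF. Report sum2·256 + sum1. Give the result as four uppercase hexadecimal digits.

Running sums (mod 255):
  after byte 0 (0x15): sum1=21, sum2=21
  after byte 1 (0xD5): sum1=234, sum2=0
  after byte 2 (0xD8): sum1=195, sum2=195
  after byte 3 (0xCF): sum1=147, sum2=87
Checksum = sum2·256 + sum1 = 87·256 + 147 = 22419 = 0x5793.

5793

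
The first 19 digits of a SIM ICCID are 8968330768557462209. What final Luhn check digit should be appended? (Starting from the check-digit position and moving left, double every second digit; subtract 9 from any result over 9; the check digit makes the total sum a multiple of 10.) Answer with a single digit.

3

Partial digits right→left: 9 0 2 2 6 4 7 5 5 8 6 7 0 3 3 8 6 9 8
Double every second digit counting from the check-digit position (so the 1st, 3rd, 5th, ... of the partial from the right).
  doubled (with −9 where >9): 9 4 3 5 1 3 0 6 3 7 → sum 41
  kept as-is: 0 2 4 5 8 7 3 8 9 → sum 46
Total = 41 + 46 = 87.
Check digit = (10 − (87 mod 10)) mod 10 = 3.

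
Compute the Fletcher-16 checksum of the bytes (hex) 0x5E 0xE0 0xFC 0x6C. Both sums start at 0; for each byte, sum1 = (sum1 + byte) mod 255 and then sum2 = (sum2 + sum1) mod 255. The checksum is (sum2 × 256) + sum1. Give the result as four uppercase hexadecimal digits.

Running sums (mod 255):
  after byte 0 (0x5E): sum1=94, sum2=94
  after byte 1 (0xE0): sum1=63, sum2=157
  after byte 2 (0xFC): sum1=60, sum2=217
  after byte 3 (0x6C): sum1=168, sum2=130
Checksum = sum2·256 + sum1 = 130·256 + 168 = 33448 = 0x82A8.

82A8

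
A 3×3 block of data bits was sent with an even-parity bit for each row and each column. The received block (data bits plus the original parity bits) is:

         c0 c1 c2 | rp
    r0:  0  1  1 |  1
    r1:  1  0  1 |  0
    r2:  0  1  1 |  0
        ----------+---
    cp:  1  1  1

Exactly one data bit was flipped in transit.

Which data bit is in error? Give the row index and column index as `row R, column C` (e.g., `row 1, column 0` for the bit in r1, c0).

row 0, column 1

Recompute each row's even parity and compare to rp:
  r0: data parity 0, sent rp 1 → mismatch
  r1: data parity 0, sent rp 0 → ok
  r2: data parity 0, sent rp 0 → ok
Recompute each column's even parity and compare to cp:
  c0: data parity 1, sent cp 1 → ok
  c1: data parity 0, sent cp 1 → mismatch
  c2: data parity 1, sent cp 1 → ok
Exactly one row (r0) and one column (c1) fail → the flipped bit is at their intersection.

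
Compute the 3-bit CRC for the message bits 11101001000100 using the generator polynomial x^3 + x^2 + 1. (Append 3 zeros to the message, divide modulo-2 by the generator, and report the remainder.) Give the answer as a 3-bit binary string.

011

Append 3 zeros: 11101001000100000. Divide by 1101 (XOR where the leading bit is 1):
  pos 0: 1110 XOR 1101 = 0011
  pos 2: 1110 XOR 1101 = 0011
  pos 4: 1101 XOR 1101 = 0000
  pos 11: 1000 XOR 1101 = 0101
  pos 12: 1010 XOR 1101 = 0111
  pos 13: 1110 XOR 1101 = 0011
Remainder (last 3 bits) = 011. This is the CRC / FCS.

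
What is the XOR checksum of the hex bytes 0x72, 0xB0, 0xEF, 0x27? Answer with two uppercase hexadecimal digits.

0A

XOR the bytes together:
  start with 0x72
  0x72 ⊕ 0xB0 = 0xC2
  0xC2 ⊕ 0xEF = 0x2D
  0x2D ⊕ 0x27 = 0x0A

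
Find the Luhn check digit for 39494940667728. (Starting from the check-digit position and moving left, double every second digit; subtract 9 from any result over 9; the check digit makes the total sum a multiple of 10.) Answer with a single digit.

Partial digits right→left: 8 2 7 7 6 6 0 4 9 4 9 4 9 3
Double every second digit counting from the check-digit position (so the 1st, 3rd, 5th, ... of the partial from the right).
  doubled (with −9 where >9): 7 5 3 0 9 9 9 → sum 42
  kept as-is: 2 7 6 4 4 4 3 → sum 30
Total = 42 + 30 = 72.
Check digit = (10 − (72 mod 10)) mod 10 = 8.

8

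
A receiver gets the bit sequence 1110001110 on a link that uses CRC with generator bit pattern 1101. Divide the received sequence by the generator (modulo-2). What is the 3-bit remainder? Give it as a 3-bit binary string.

100

Modulo-2 division of 1110001110 by 1101:
  pos 0: 1110 XOR 1101 = 0011
  pos 2: 1100 XOR 1101 = 0001
  pos 5: 1111 XOR 1101 = 0010
Remainder = 100 (nonzero — an error is detected).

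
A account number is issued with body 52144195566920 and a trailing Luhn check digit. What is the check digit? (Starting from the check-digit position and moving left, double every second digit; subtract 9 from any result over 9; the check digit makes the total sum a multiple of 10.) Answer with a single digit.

Partial digits right→left: 0 2 9 6 6 5 5 9 1 4 4 1 2 5
Double every second digit counting from the check-digit position (so the 1st, 3rd, 5th, ... of the partial from the right).
  doubled (with −9 where >9): 0 9 3 1 2 8 4 → sum 27
  kept as-is: 2 6 5 9 4 1 5 → sum 32
Total = 27 + 32 = 59.
Check digit = (10 − (59 mod 10)) mod 10 = 1.

1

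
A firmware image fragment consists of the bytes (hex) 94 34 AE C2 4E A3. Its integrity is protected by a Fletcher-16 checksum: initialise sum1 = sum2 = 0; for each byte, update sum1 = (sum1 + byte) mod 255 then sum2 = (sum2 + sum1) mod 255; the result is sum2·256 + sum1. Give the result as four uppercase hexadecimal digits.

Running sums (mod 255):
  after byte 0 (94): sum1=148, sum2=148
  after byte 1 (34): sum1=200, sum2=93
  after byte 2 (AE): sum1=119, sum2=212
  after byte 3 (C2): sum1=58, sum2=15
  after byte 4 (4E): sum1=136, sum2=151
  after byte 5 (A3): sum1=44, sum2=195
Checksum = sum2·256 + sum1 = 195·256 + 44 = 49964 = 0xC32C.

C32C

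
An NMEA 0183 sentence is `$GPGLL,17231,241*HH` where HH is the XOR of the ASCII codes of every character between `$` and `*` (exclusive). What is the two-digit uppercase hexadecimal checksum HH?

XOR the ASCII codes of the payload characters:
  'G' = 0x47 → acc = 0x47
  'P' = 0x50 → acc = 0x17
  'G' = 0x47 → acc = 0x50
  'L' = 0x4C → acc = 0x1C
  'L' = 0x4C → acc = 0x50
  ',' = 0x2C → acc = 0x7C
  '1' = 0x31 → acc = 0x4D
  '7' = 0x37 → acc = 0x7A
  '2' = 0x32 → acc = 0x48
  '3' = 0x33 → acc = 0x7B
  '1' = 0x31 → acc = 0x4A
  ',' = 0x2C → acc = 0x66
  '2' = 0x32 → acc = 0x54
  '4' = 0x34 → acc = 0x60
  '1' = 0x31 → acc = 0x51
Checksum = 0x51.

51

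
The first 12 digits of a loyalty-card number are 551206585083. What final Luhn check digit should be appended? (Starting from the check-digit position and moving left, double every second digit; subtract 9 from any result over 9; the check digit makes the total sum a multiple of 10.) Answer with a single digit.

5

Partial digits right→left: 3 8 0 5 8 5 6 0 2 1 5 5
Double every second digit counting from the check-digit position (so the 1st, 3rd, 5th, ... of the partial from the right).
  doubled (with −9 where >9): 6 0 7 3 4 1 → sum 21
  kept as-is: 8 5 5 0 1 5 → sum 24
Total = 21 + 24 = 45.
Check digit = (10 − (45 mod 10)) mod 10 = 5.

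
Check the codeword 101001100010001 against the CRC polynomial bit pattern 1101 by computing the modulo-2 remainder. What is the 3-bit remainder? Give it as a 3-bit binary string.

Modulo-2 division of 101001100010001 by 1101:
  pos 0: 1010 XOR 1101 = 0111
  pos 1: 1110 XOR 1101 = 0011
  pos 3: 1111 XOR 1101 = 0010
  pos 5: 1000 XOR 1101 = 0101
  pos 6: 1010 XOR 1101 = 0111
  pos 7: 1111 XOR 1101 = 0010
  pos 9: 1000 XOR 1101 = 0101
  pos 10: 1010 XOR 1101 = 0111
  pos 11: 1111 XOR 1101 = 0010
Remainder = 010 (nonzero — an error is detected).

010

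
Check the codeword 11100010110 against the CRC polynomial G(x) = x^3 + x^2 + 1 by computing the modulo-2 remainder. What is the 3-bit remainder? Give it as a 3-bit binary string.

010

Modulo-2 division of 11100010110 by 1101:
  pos 0: 1110 XOR 1101 = 0011
  pos 2: 1100 XOR 1101 = 0001
  pos 5: 1101 XOR 1101 = 0000
Remainder = 010 (nonzero — an error is detected).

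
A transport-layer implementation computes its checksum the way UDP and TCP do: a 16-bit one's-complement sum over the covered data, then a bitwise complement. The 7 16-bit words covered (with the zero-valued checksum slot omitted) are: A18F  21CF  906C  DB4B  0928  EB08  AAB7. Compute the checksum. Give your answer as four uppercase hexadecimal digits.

3200

One's-complement addition (fold any carry out of bit 15 back into bit 0):
  0xA18F + 0x21CF = 0x0C35E
  0xC35E + 0x906C = 0x153CA → wrap carry → 0x53CB
  0x53CB + 0xDB4B = 0x12F16 → wrap carry → 0x2F17
  0x2F17 + 0x0928 = 0x0383F
  0x383F + 0xEB08 = 0x12347 → wrap carry → 0x2348
  0x2348 + 0xAAB7 = 0x0CDFF
One's-complement sum = 0xCDFF.
Checksum = ~0xCDFF & 0xFFFF = 0x3200.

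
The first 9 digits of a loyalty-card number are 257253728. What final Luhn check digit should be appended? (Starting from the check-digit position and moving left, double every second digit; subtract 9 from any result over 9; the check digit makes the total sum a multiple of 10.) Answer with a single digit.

Partial digits right→left: 8 2 7 3 5 2 7 5 2
Double every second digit counting from the check-digit position (so the 1st, 3rd, 5th, ... of the partial from the right).
  doubled (with −9 where >9): 7 5 1 5 4 → sum 22
  kept as-is: 2 3 2 5 → sum 12
Total = 22 + 12 = 34.
Check digit = (10 − (34 mod 10)) mod 10 = 6.

6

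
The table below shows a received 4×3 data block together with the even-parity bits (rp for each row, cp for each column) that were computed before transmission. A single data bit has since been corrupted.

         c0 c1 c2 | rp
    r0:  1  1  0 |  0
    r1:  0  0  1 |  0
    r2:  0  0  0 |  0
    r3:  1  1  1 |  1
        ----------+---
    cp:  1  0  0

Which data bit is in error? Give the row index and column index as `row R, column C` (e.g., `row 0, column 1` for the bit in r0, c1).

Recompute each row's even parity and compare to rp:
  r0: data parity 0, sent rp 0 → ok
  r1: data parity 1, sent rp 0 → mismatch
  r2: data parity 0, sent rp 0 → ok
  r3: data parity 1, sent rp 1 → ok
Recompute each column's even parity and compare to cp:
  c0: data parity 0, sent cp 1 → mismatch
  c1: data parity 0, sent cp 0 → ok
  c2: data parity 0, sent cp 0 → ok
Exactly one row (r1) and one column (c0) fail → the flipped bit is at their intersection.

row 1, column 0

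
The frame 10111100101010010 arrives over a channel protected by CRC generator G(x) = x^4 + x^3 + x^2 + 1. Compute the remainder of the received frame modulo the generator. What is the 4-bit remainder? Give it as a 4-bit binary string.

0010

Modulo-2 division of 10111100101010010 by 11101:
  pos 0: 10111 XOR 11101 = 01010
  pos 1: 10101 XOR 11101 = 01000
  pos 2: 10000 XOR 11101 = 01101
  pos 3: 11010 XOR 11101 = 00111
  pos 5: 11110 XOR 11101 = 00011
  pos 8: 11101 XOR 11101 = 00000
Remainder = 0010 (nonzero — an error is detected).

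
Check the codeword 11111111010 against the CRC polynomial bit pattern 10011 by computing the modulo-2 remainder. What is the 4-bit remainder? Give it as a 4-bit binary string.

0000

Modulo-2 division of 11111111010 by 10011:
  pos 0: 11111 XOR 10011 = 01100
  pos 1: 11001 XOR 10011 = 01010
  pos 2: 10101 XOR 10011 = 00110
  pos 4: 11010 XOR 10011 = 01001
  pos 5: 10011 XOR 10011 = 00000
Remainder = 0000 (zero — the frame passes the CRC check).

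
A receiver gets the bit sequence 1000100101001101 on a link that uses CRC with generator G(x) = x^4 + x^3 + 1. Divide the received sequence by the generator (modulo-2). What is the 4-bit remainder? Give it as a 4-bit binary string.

Modulo-2 division of 1000100101001101 by 11001:
  pos 0: 10001 XOR 11001 = 01000
  pos 1: 10000 XOR 11001 = 01001
  pos 2: 10010 XOR 11001 = 01011
  pos 3: 10111 XOR 11001 = 01110
  pos 4: 11100 XOR 11001 = 00101
  pos 6: 10110 XOR 11001 = 01111
  pos 7: 11110 XOR 11001 = 00111
  pos 9: 11111 XOR 11001 = 00110
  pos 11: 11001 XOR 11001 = 00000
Remainder = 0000 (zero — the frame passes the CRC check).

0000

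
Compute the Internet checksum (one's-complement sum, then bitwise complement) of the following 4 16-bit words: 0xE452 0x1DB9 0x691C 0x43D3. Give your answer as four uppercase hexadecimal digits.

One's-complement addition (fold any carry out of bit 15 back into bit 0):
  0xE452 + 0x1DB9 = 0x1020B → wrap carry → 0x020C
  0x020C + 0x691C = 0x06B28
  0x6B28 + 0x43D3 = 0x0AEFB
One's-complement sum = 0xAEFB.
Checksum = ~0xAEFB & 0xFFFF = 0x5104.

5104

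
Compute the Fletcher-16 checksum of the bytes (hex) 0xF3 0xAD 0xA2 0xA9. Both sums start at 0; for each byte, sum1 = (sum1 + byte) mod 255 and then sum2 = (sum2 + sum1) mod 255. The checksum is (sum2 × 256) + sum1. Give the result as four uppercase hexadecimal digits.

Running sums (mod 255):
  after byte 0 (0xF3): sum1=243, sum2=243
  after byte 1 (0xAD): sum1=161, sum2=149
  after byte 2 (0xA2): sum1=68, sum2=217
  after byte 3 (0xA9): sum1=237, sum2=199
Checksum = sum2·256 + sum1 = 199·256 + 237 = 51181 = 0xC7ED.

C7ED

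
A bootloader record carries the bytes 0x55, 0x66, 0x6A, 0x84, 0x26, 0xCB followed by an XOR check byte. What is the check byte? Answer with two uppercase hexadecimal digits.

XOR the bytes together:
  start with 0x55
  0x55 ⊕ 0x66 = 0x33
  0x33 ⊕ 0x6A = 0x59
  0x59 ⊕ 0x84 = 0xDD
  0xDD ⊕ 0x26 = 0xFB
  0xFB ⊕ 0xCB = 0x30

30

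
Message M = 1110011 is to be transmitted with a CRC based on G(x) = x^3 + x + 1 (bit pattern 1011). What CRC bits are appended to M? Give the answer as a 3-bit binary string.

Append 3 zeros: 1110011000. Divide by 1011 (XOR where the leading bit is 1):
  pos 0: 1110 XOR 1011 = 0101
  pos 1: 1010 XOR 1011 = 0001
  pos 4: 1110 XOR 1011 = 0101
  pos 5: 1010 XOR 1011 = 0001
Remainder (last 3 bits) = 010. This is the CRC / FCS.

010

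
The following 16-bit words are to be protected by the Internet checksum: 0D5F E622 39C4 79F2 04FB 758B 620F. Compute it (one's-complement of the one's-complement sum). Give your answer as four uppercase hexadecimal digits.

7C31

One's-complement addition (fold any carry out of bit 15 back into bit 0):
  0x0D5F + 0xE622 = 0x0F381
  0xF381 + 0x39C4 = 0x12D45 → wrap carry → 0x2D46
  0x2D46 + 0x79F2 = 0x0A738
  0xA738 + 0x04FB = 0x0AC33
  0xAC33 + 0x758B = 0x121BE → wrap carry → 0x21BF
  0x21BF + 0x620F = 0x083CE
One's-complement sum = 0x83CE.
Checksum = ~0x83CE & 0xFFFF = 0x7C31.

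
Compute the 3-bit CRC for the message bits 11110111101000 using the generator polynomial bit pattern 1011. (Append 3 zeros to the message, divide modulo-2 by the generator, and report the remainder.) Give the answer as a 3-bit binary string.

Append 3 zeros: 11110111101000000. Divide by 1011 (XOR where the leading bit is 1):
  pos 0: 1111 XOR 1011 = 0100
  pos 1: 1000 XOR 1011 = 0011
  pos 3: 1111 XOR 1011 = 0100
  pos 4: 1001 XOR 1011 = 0010
  pos 6: 1010 XOR 1011 = 0001
  pos 9: 1100 XOR 1011 = 0111
  pos 10: 1110 XOR 1011 = 0101
  pos 11: 1010 XOR 1011 = 0001
Remainder (last 3 bits) = 100. This is the CRC / FCS.

100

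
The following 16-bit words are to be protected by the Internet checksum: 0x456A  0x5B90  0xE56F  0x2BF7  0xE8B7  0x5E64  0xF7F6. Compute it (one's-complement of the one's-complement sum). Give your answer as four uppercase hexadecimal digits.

One's-complement addition (fold any carry out of bit 15 back into bit 0):
  0x456A + 0x5B90 = 0x0A0FA
  0xA0FA + 0xE56F = 0x18669 → wrap carry → 0x866A
  0x866A + 0x2BF7 = 0x0B261
  0xB261 + 0xE8B7 = 0x19B18 → wrap carry → 0x9B19
  0x9B19 + 0x5E64 = 0x0F97D
  0xF97D + 0xF7F6 = 0x1F173 → wrap carry → 0xF174
One's-complement sum = 0xF174.
Checksum = ~0xF174 & 0xFFFF = 0x0E8B.

0E8B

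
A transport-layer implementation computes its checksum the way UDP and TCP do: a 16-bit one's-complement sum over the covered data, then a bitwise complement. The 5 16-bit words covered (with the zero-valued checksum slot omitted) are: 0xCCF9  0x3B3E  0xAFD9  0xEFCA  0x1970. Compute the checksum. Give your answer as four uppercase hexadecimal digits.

3EB3

One's-complement addition (fold any carry out of bit 15 back into bit 0):
  0xCCF9 + 0x3B3E = 0x10837 → wrap carry → 0x0838
  0x0838 + 0xAFD9 = 0x0B811
  0xB811 + 0xEFCA = 0x1A7DB → wrap carry → 0xA7DC
  0xA7DC + 0x1970 = 0x0C14C
One's-complement sum = 0xC14C.
Checksum = ~0xC14C & 0xFFFF = 0x3EB3.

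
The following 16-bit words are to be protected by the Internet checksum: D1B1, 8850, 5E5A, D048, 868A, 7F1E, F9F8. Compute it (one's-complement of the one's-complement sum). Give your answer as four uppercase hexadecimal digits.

77B8

One's-complement addition (fold any carry out of bit 15 back into bit 0):
  0xD1B1 + 0x8850 = 0x15A01 → wrap carry → 0x5A02
  0x5A02 + 0x5E5A = 0x0B85C
  0xB85C + 0xD048 = 0x188A4 → wrap carry → 0x88A5
  0x88A5 + 0x868A = 0x10F2F → wrap carry → 0x0F30
  0x0F30 + 0x7F1E = 0x08E4E
  0x8E4E + 0xF9F8 = 0x18846 → wrap carry → 0x8847
One's-complement sum = 0x8847.
Checksum = ~0x8847 & 0xFFFF = 0x77B8.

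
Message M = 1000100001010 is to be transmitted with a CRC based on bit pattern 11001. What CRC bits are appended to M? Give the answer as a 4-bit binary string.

Append 4 zeros: 10001000010100000. Divide by 11001 (XOR where the leading bit is 1):
  pos 0: 10001 XOR 11001 = 01000
  pos 1: 10000 XOR 11001 = 01001
  pos 2: 10010 XOR 11001 = 01011
  pos 3: 10110 XOR 11001 = 01111
  pos 4: 11110 XOR 11001 = 00111
  pos 6: 11110 XOR 11001 = 00111
  pos 8: 11110 XOR 11001 = 00111
  pos 10: 11100 XOR 11001 = 00101
  pos 12: 10100 XOR 11001 = 01101
Remainder (last 4 bits) = 1101. This is the CRC / FCS.

1101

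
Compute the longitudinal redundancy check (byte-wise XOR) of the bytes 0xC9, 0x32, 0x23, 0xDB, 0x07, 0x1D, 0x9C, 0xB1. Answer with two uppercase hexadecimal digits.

XOR the bytes together:
  start with 0xC9
  0xC9 ⊕ 0x32 = 0xFB
  0xFB ⊕ 0x23 = 0xD8
  0xD8 ⊕ 0xDB = 0x03
  0x03 ⊕ 0x07 = 0x04
  0x04 ⊕ 0x1D = 0x19
  0x19 ⊕ 0x9C = 0x85
  0x85 ⊕ 0xB1 = 0x34

34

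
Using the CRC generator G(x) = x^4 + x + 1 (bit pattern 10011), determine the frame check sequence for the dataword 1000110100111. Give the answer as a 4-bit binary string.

Append 4 zeros: 10001101001110000. Divide by 10011 (XOR where the leading bit is 1):
  pos 0: 10001 XOR 10011 = 00010
  pos 3: 10101 XOR 10011 = 00110
  pos 5: 11000 XOR 10011 = 01011
  pos 6: 10111 XOR 10011 = 00100
  pos 8: 10011 XOR 10011 = 00000
Remainder (last 4 bits) = 0000. This is the CRC / FCS.

0000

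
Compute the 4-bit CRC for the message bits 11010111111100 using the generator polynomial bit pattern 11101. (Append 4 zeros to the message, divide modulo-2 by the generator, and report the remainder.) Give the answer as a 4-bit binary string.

Append 4 zeros: 110101111111000000. Divide by 11101 (XOR where the leading bit is 1):
  pos 0: 11010 XOR 11101 = 00111
  pos 2: 11111 XOR 11101 = 00010
  pos 5: 10111 XOR 11101 = 01010
  pos 6: 10101 XOR 11101 = 01000
  pos 7: 10001 XOR 11101 = 01100
  pos 8: 11000 XOR 11101 = 00101
  pos 10: 10100 XOR 11101 = 01001
  pos 11: 10010 XOR 11101 = 01111
  pos 12: 11110 XOR 11101 = 00011
Remainder (last 4 bits) = 0110. This is the CRC / FCS.

0110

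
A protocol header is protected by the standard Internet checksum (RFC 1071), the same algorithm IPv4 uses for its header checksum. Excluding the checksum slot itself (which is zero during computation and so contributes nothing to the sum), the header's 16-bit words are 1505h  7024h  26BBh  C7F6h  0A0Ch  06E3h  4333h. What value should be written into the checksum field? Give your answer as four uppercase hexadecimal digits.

3802

One's-complement addition (fold any carry out of bit 15 back into bit 0):
  0x1505 + 0x7024 = 0x08529
  0x8529 + 0x26BB = 0x0ABE4
  0xABE4 + 0xC7F6 = 0x173DA → wrap carry → 0x73DB
  0x73DB + 0x0A0C = 0x07DE7
  0x7DE7 + 0x06E3 = 0x084CA
  0x84CA + 0x4333 = 0x0C7FD
One's-complement sum = 0xC7FD.
Checksum = ~0xC7FD & 0xFFFF = 0x3802.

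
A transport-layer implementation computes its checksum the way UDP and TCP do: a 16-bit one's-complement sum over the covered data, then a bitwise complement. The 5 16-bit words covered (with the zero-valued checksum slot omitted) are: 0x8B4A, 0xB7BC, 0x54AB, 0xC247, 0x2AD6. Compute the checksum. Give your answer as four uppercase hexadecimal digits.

7B2F

One's-complement addition (fold any carry out of bit 15 back into bit 0):
  0x8B4A + 0xB7BC = 0x14306 → wrap carry → 0x4307
  0x4307 + 0x54AB = 0x097B2
  0x97B2 + 0xC247 = 0x159F9 → wrap carry → 0x59FA
  0x59FA + 0x2AD6 = 0x084D0
One's-complement sum = 0x84D0.
Checksum = ~0x84D0 & 0xFFFF = 0x7B2F.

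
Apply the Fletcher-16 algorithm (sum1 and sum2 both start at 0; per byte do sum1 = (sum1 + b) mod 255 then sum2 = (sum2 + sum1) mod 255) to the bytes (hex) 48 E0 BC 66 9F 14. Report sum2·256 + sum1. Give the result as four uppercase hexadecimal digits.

Running sums (mod 255):
  after byte 0 (48): sum1=72, sum2=72
  after byte 1 (E0): sum1=41, sum2=113
  after byte 2 (BC): sum1=229, sum2=87
  after byte 3 (66): sum1=76, sum2=163
  after byte 4 (9F): sum1=235, sum2=143
  after byte 5 (14): sum1=0, sum2=143
Checksum = sum2·256 + sum1 = 143·256 + 0 = 36608 = 0x8F00.

8F00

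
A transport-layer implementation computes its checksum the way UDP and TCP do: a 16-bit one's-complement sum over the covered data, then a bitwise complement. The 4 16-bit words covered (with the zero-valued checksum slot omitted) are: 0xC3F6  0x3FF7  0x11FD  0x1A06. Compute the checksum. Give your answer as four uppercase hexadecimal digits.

One's-complement addition (fold any carry out of bit 15 back into bit 0):
  0xC3F6 + 0x3FF7 = 0x103ED → wrap carry → 0x03EE
  0x03EE + 0x11FD = 0x015EB
  0x15EB + 0x1A06 = 0x02FF1
One's-complement sum = 0x2FF1.
Checksum = ~0x2FF1 & 0xFFFF = 0xD00E.

D00E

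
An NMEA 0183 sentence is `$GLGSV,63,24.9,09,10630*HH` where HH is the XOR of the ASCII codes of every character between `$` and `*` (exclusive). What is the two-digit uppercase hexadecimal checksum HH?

60

XOR the ASCII codes of the payload characters:
  'G' = 0x47 → acc = 0x47
  'L' = 0x4C → acc = 0x0B
  'G' = 0x47 → acc = 0x4C
  'S' = 0x53 → acc = 0x1F
  'V' = 0x56 → acc = 0x49
  ',' = 0x2C → acc = 0x65
  '6' = 0x36 → acc = 0x53
  '3' = 0x33 → acc = 0x60
  ',' = 0x2C → acc = 0x4C
  '2' = 0x32 → acc = 0x7E
  '4' = 0x34 → acc = 0x4A
  '.' = 0x2E → acc = 0x64
  '9' = 0x39 → acc = 0x5D
  ',' = 0x2C → acc = 0x71
  '0' = 0x30 → acc = 0x41
  '9' = 0x39 → acc = 0x78
  ',' = 0x2C → acc = 0x54
  '1' = 0x31 → acc = 0x65
  '0' = 0x30 → acc = 0x55
  '6' = 0x36 → acc = 0x63
  '3' = 0x33 → acc = 0x50
  '0' = 0x30 → acc = 0x60
Checksum = 0x60.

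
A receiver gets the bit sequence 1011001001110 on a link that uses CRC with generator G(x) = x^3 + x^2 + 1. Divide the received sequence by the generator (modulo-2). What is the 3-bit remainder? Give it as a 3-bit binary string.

Modulo-2 division of 1011001001110 by 1101:
  pos 0: 1011 XOR 1101 = 0110
  pos 1: 1100 XOR 1101 = 0001
  pos 4: 1010 XOR 1101 = 0111
  pos 5: 1110 XOR 1101 = 0011
  pos 7: 1111 XOR 1101 = 0010
  pos 9: 1010 XOR 1101 = 0111
Remainder = 111 (nonzero — an error is detected).

111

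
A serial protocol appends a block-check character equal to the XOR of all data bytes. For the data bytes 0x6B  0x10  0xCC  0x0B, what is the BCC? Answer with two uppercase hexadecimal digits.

XOR the bytes together:
  start with 0x6B
  0x6B ⊕ 0x10 = 0x7B
  0x7B ⊕ 0xCC = 0xB7
  0xB7 ⊕ 0x0B = 0xBC

BC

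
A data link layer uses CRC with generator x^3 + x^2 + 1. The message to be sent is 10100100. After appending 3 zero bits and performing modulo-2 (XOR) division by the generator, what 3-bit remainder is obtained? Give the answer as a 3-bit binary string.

100

Append 3 zeros: 10100100000. Divide by 1101 (XOR where the leading bit is 1):
  pos 0: 1010 XOR 1101 = 0111
  pos 1: 1110 XOR 1101 = 0011
  pos 3: 1110 XOR 1101 = 0011
  pos 5: 1100 XOR 1101 = 0001
Remainder (last 3 bits) = 100. This is the CRC / FCS.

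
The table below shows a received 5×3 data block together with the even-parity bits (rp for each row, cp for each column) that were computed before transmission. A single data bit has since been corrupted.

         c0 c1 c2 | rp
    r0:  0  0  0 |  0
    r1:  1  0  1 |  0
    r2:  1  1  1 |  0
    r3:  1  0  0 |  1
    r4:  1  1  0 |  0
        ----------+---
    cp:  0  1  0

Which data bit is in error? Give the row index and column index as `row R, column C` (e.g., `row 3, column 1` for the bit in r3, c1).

row 2, column 1

Recompute each row's even parity and compare to rp:
  r0: data parity 0, sent rp 0 → ok
  r1: data parity 0, sent rp 0 → ok
  r2: data parity 1, sent rp 0 → mismatch
  r3: data parity 1, sent rp 1 → ok
  r4: data parity 0, sent rp 0 → ok
Recompute each column's even parity and compare to cp:
  c0: data parity 0, sent cp 0 → ok
  c1: data parity 0, sent cp 1 → mismatch
  c2: data parity 0, sent cp 0 → ok
Exactly one row (r2) and one column (c1) fail → the flipped bit is at their intersection.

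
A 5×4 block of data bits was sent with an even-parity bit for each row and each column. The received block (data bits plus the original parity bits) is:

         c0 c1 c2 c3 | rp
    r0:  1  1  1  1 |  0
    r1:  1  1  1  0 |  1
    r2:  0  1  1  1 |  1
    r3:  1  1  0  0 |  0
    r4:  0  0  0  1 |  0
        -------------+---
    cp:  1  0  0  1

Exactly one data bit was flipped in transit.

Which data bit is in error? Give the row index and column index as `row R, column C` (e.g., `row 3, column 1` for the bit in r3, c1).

row 4, column 2

Recompute each row's even parity and compare to rp:
  r0: data parity 0, sent rp 0 → ok
  r1: data parity 1, sent rp 1 → ok
  r2: data parity 1, sent rp 1 → ok
  r3: data parity 0, sent rp 0 → ok
  r4: data parity 1, sent rp 0 → mismatch
Recompute each column's even parity and compare to cp:
  c0: data parity 1, sent cp 1 → ok
  c1: data parity 0, sent cp 0 → ok
  c2: data parity 1, sent cp 0 → mismatch
  c3: data parity 1, sent cp 1 → ok
Exactly one row (r4) and one column (c2) fail → the flipped bit is at their intersection.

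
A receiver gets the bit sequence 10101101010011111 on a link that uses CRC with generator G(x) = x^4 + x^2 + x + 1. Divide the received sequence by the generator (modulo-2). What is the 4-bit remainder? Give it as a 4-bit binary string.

Modulo-2 division of 10101101010011111 by 10111:
  pos 0: 10101 XOR 10111 = 00010
  pos 3: 10101 XOR 10111 = 00010
  pos 6: 10010 XOR 10111 = 00101
  pos 8: 10101 XOR 10111 = 00010
  pos 11: 10111 XOR 10111 = 00000
Remainder = 0001 (nonzero — an error is detected).

0001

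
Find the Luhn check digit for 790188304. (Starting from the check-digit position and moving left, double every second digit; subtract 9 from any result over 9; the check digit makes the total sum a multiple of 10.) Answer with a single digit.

Partial digits right→left: 4 0 3 8 8 1 0 9 7
Double every second digit counting from the check-digit position (so the 1st, 3rd, 5th, ... of the partial from the right).
  doubled (with −9 where >9): 8 6 7 0 5 → sum 26
  kept as-is: 0 8 1 9 → sum 18
Total = 26 + 18 = 44.
Check digit = (10 − (44 mod 10)) mod 10 = 6.

6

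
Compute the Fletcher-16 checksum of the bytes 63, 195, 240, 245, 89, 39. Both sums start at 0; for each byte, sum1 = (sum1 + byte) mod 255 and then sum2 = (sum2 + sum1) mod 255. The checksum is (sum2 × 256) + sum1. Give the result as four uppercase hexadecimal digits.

CD6A

Running sums (mod 255):
  after byte 0 (63): sum1=63, sum2=63
  after byte 1 (195): sum1=3, sum2=66
  after byte 2 (240): sum1=243, sum2=54
  after byte 3 (245): sum1=233, sum2=32
  after byte 4 (89): sum1=67, sum2=99
  after byte 5 (39): sum1=106, sum2=205
Checksum = sum2·256 + sum1 = 205·256 + 106 = 52586 = 0xCD6A.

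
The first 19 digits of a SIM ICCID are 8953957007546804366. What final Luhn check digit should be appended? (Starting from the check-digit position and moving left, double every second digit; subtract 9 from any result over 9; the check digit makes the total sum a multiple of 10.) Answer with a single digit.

Partial digits right→left: 6 6 3 4 0 8 6 4 5 7 0 0 7 5 9 3 5 9 8
Double every second digit counting from the check-digit position (so the 1st, 3rd, 5th, ... of the partial from the right).
  doubled (with −9 where >9): 3 6 0 3 1 0 5 9 1 7 → sum 35
  kept as-is: 6 4 8 4 7 0 5 3 9 → sum 46
Total = 35 + 46 = 81.
Check digit = (10 − (81 mod 10)) mod 10 = 9.

9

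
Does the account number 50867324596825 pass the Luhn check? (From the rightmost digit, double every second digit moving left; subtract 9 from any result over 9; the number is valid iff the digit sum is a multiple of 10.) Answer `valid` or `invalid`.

valid

From the right, keep odd positions and double even positions (subtract 9 from any doubled value over 9):
  doubled (positions 2,4,...): 4 3 1 4 5 7 1 → sum 25
  kept (positions 1,3,...): 5 8 9 4 3 6 0 → sum 35
Total = 60.
60 mod 10 = 0, so the number is valid.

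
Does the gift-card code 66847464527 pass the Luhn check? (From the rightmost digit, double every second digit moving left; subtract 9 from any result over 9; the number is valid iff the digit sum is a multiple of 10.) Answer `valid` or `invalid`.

valid

From the right, keep odd positions and double even positions (subtract 9 from any doubled value over 9):
  doubled (positions 2,4,...): 4 8 8 8 3 → sum 31
  kept (positions 1,3,...): 7 5 6 7 8 6 → sum 39
Total = 70.
70 mod 10 = 0, so the number is valid.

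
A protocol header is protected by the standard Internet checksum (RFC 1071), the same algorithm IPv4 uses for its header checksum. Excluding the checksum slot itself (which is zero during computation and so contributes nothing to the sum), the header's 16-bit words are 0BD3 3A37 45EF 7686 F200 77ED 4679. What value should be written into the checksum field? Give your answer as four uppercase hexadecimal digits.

4D18

One's-complement addition (fold any carry out of bit 15 back into bit 0):
  0x0BD3 + 0x3A37 = 0x0460A
  0x460A + 0x45EF = 0x08BF9
  0x8BF9 + 0x7686 = 0x1027F → wrap carry → 0x0280
  0x0280 + 0xF200 = 0x0F480
  0xF480 + 0x77ED = 0x16C6D → wrap carry → 0x6C6E
  0x6C6E + 0x4679 = 0x0B2E7
One's-complement sum = 0xB2E7.
Checksum = ~0xB2E7 & 0xFFFF = 0x4D18.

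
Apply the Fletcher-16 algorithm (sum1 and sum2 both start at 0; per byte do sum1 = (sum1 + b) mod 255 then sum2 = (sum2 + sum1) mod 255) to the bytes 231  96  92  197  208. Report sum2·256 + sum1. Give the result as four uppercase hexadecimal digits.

Running sums (mod 255):
  after byte 0 (231): sum1=231, sum2=231
  after byte 1 (96): sum1=72, sum2=48
  after byte 2 (92): sum1=164, sum2=212
  after byte 3 (197): sum1=106, sum2=63
  after byte 4 (208): sum1=59, sum2=122
Checksum = sum2·256 + sum1 = 122·256 + 59 = 31291 = 0x7A3B.

7A3B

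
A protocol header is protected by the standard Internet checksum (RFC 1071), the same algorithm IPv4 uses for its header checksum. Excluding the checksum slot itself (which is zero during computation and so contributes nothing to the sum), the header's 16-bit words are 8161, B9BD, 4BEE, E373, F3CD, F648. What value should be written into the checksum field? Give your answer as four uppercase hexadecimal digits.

AB67

One's-complement addition (fold any carry out of bit 15 back into bit 0):
  0x8161 + 0xB9BD = 0x13B1E → wrap carry → 0x3B1F
  0x3B1F + 0x4BEE = 0x0870D
  0x870D + 0xE373 = 0x16A80 → wrap carry → 0x6A81
  0x6A81 + 0xF3CD = 0x15E4E → wrap carry → 0x5E4F
  0x5E4F + 0xF648 = 0x15497 → wrap carry → 0x5498
One's-complement sum = 0x5498.
Checksum = ~0x5498 & 0xFFFF = 0xAB67.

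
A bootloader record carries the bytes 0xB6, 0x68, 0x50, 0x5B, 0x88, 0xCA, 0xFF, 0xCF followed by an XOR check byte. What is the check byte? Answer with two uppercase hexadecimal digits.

A7

XOR the bytes together:
  start with 0xB6
  0xB6 ⊕ 0x68 = 0xDE
  0xDE ⊕ 0x50 = 0x8E
  0x8E ⊕ 0x5B = 0xD5
  0xD5 ⊕ 0x88 = 0x5D
  0x5D ⊕ 0xCA = 0x97
  0x97 ⊕ 0xFF = 0x68
  0x68 ⊕ 0xCF = 0xA7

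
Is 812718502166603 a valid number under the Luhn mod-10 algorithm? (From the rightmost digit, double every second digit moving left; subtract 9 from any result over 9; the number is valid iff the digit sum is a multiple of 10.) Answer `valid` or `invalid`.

invalid

From the right, keep odd positions and double even positions (subtract 9 from any doubled value over 9):
  doubled (positions 2,4,...): 0 3 2 0 7 5 2 → sum 19
  kept (positions 1,3,...): 3 6 6 2 5 1 2 8 → sum 33
Total = 52.
52 mod 10 = 2, so the number is invalid.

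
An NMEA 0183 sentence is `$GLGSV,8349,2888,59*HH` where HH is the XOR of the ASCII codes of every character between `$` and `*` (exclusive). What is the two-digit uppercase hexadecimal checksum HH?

XOR the ASCII codes of the payload characters:
  'G' = 0x47 → acc = 0x47
  'L' = 0x4C → acc = 0x0B
  'G' = 0x47 → acc = 0x4C
  'S' = 0x53 → acc = 0x1F
  'V' = 0x56 → acc = 0x49
  ',' = 0x2C → acc = 0x65
  '8' = 0x38 → acc = 0x5D
  '3' = 0x33 → acc = 0x6E
  '4' = 0x34 → acc = 0x5A
  '9' = 0x39 → acc = 0x63
  ',' = 0x2C → acc = 0x4F
  '2' = 0x32 → acc = 0x7D
  '8' = 0x38 → acc = 0x45
  '8' = 0x38 → acc = 0x7D
  '8' = 0x38 → acc = 0x45
  ',' = 0x2C → acc = 0x69
  '5' = 0x35 → acc = 0x5C
  '9' = 0x39 → acc = 0x65
Checksum = 0x65.

65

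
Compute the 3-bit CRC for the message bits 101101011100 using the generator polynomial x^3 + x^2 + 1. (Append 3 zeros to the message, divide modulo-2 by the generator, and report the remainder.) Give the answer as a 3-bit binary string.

Append 3 zeros: 101101011100000. Divide by 1101 (XOR where the leading bit is 1):
  pos 0: 1011 XOR 1101 = 0110
  pos 1: 1100 XOR 1101 = 0001
  pos 4: 1101 XOR 1101 = 0000
  pos 8: 1100 XOR 1101 = 0001
  pos 11: 1000 XOR 1101 = 0101
Remainder (last 3 bits) = 101. This is the CRC / FCS.

101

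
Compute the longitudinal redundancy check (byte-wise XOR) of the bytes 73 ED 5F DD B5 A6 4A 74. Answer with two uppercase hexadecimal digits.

XOR the bytes together:
  start with 0x73
  0x73 ⊕ 0xED = 0x9E
  0x9E ⊕ 0x5F = 0xC1
  0xC1 ⊕ 0xDD = 0x1C
  0x1C ⊕ 0xB5 = 0xA9
  0xA9 ⊕ 0xA6 = 0x0F
  0x0F ⊕ 0x4A = 0x45
  0x45 ⊕ 0x74 = 0x31

31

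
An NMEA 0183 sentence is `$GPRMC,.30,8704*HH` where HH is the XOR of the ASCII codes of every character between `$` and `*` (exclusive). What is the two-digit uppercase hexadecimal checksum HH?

XOR the ASCII codes of the payload characters:
  'G' = 0x47 → acc = 0x47
  'P' = 0x50 → acc = 0x17
  'R' = 0x52 → acc = 0x45
  'M' = 0x4D → acc = 0x08
  'C' = 0x43 → acc = 0x4B
  ',' = 0x2C → acc = 0x67
  '.' = 0x2E → acc = 0x49
  '3' = 0x33 → acc = 0x7A
  '0' = 0x30 → acc = 0x4A
  ',' = 0x2C → acc = 0x66
  '8' = 0x38 → acc = 0x5E
  '7' = 0x37 → acc = 0x69
  '0' = 0x30 → acc = 0x59
  '4' = 0x34 → acc = 0x6D
Checksum = 0x6D.

6D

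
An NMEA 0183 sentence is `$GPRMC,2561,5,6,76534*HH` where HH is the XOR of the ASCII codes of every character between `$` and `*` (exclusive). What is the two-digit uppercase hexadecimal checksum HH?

7B

XOR the ASCII codes of the payload characters:
  'G' = 0x47 → acc = 0x47
  'P' = 0x50 → acc = 0x17
  'R' = 0x52 → acc = 0x45
  'M' = 0x4D → acc = 0x08
  'C' = 0x43 → acc = 0x4B
  ',' = 0x2C → acc = 0x67
  '2' = 0x32 → acc = 0x55
  '5' = 0x35 → acc = 0x60
  '6' = 0x36 → acc = 0x56
  '1' = 0x31 → acc = 0x67
  ',' = 0x2C → acc = 0x4B
  '5' = 0x35 → acc = 0x7E
  ',' = 0x2C → acc = 0x52
  '6' = 0x36 → acc = 0x64
  ',' = 0x2C → acc = 0x48
  '7' = 0x37 → acc = 0x7F
  '6' = 0x36 → acc = 0x49
  '5' = 0x35 → acc = 0x7C
  '3' = 0x33 → acc = 0x4F
  '4' = 0x34 → acc = 0x7B
Checksum = 0x7B.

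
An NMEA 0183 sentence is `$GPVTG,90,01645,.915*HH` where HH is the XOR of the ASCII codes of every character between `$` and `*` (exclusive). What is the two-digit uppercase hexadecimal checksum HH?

52

XOR the ASCII codes of the payload characters:
  'G' = 0x47 → acc = 0x47
  'P' = 0x50 → acc = 0x17
  'V' = 0x56 → acc = 0x41
  'T' = 0x54 → acc = 0x15
  'G' = 0x47 → acc = 0x52
  ',' = 0x2C → acc = 0x7E
  '9' = 0x39 → acc = 0x47
  '0' = 0x30 → acc = 0x77
  ',' = 0x2C → acc = 0x5B
  '0' = 0x30 → acc = 0x6B
  '1' = 0x31 → acc = 0x5A
  '6' = 0x36 → acc = 0x6C
  '4' = 0x34 → acc = 0x58
  '5' = 0x35 → acc = 0x6D
  ',' = 0x2C → acc = 0x41
  '.' = 0x2E → acc = 0x6F
  '9' = 0x39 → acc = 0x56
  '1' = 0x31 → acc = 0x67
  '5' = 0x35 → acc = 0x52
Checksum = 0x52.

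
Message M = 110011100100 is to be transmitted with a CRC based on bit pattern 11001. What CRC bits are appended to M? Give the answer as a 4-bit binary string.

Append 4 zeros: 1100111001000000. Divide by 11001 (XOR where the leading bit is 1):
  pos 0: 11001 XOR 11001 = 00000
  pos 5: 11001 XOR 11001 = 00000
Remainder (last 4 bits) = 0000. This is the CRC / FCS.

0000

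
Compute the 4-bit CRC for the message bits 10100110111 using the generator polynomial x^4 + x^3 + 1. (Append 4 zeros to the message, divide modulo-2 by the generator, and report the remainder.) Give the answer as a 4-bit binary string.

1001

Append 4 zeros: 101001101110000. Divide by 11001 (XOR where the leading bit is 1):
  pos 0: 10100 XOR 11001 = 01101
  pos 1: 11011 XOR 11001 = 00010
  pos 4: 10101 XOR 11001 = 01100
  pos 5: 11001 XOR 11001 = 00000
  pos 10: 10000 XOR 11001 = 01001
Remainder (last 4 bits) = 1001. This is the CRC / FCS.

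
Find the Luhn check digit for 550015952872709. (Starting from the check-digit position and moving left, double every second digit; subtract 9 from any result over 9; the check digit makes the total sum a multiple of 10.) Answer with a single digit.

0

Partial digits right→left: 9 0 7 2 7 8 2 5 9 5 1 0 0 5 5
Double every second digit counting from the check-digit position (so the 1st, 3rd, 5th, ... of the partial from the right).
  doubled (with −9 where >9): 9 5 5 4 9 2 0 1 → sum 35
  kept as-is: 0 2 8 5 5 0 5 → sum 25
Total = 35 + 25 = 60.
Check digit = (10 − (60 mod 10)) mod 10 = 0.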